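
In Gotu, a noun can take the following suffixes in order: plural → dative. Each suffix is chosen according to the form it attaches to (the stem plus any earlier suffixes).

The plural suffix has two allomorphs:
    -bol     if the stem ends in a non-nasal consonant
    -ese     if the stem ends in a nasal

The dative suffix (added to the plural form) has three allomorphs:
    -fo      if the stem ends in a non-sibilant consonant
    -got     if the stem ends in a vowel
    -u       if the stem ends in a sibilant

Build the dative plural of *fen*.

Since the final consonant of *fen* is /n/ (a nasal), it takes -ese, giving *fenese*.
The plural form *fenese* — final sound /e/ (a vowel) → -got → *fenesegot*.

fenesegot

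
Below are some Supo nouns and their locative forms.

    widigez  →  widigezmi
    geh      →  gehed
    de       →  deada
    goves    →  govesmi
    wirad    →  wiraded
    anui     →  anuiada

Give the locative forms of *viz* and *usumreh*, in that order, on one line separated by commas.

The pattern is sibilance of the final sound: -mi when the stem ends in a sibilant (*widigez*, *goves*); -ed when the stem ends in a non-sibilant consonant (*geh*, *wirad*); -ada when the stem ends in a vowel (*de*, *anui*).
The final sound of *viz* is /z/, which is a sibilant, so the suffix is -mi, giving *vizmi*.
*usumreh* — final sound /h/ (a non-sibilant consonant) → -ed → *usumrehed*.

vizmi, usumrehed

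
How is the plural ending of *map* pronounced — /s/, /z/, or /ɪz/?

The stem *map* ends in a voiceless non-sibilant consonant.
The plural suffix surfaces as /ɪz/ after sibilants, /s/ after other voiceless consonants, and /z/ after other voiced sounds.
So the plural -s on *map* is pronounced /s/.

/s/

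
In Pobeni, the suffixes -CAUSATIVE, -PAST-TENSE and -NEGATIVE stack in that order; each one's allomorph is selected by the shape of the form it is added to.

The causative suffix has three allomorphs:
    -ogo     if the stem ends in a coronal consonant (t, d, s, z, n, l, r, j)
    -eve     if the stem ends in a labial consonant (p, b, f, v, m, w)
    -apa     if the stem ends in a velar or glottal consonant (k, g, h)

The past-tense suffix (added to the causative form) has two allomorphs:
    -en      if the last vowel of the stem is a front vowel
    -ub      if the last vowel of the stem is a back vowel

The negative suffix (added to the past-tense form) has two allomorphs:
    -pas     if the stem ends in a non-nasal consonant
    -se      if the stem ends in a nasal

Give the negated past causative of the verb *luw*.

luweveense

Since the final consonant of *luw* is /w/ (labial), it takes -eve, giving *luweve*.
Since the last vowel of the causative form *luweve* is /e/ (a front vowel), it takes -en, giving *luweveen*.
The past-tense form *luweveen* — final consonant /n/ (a nasal) → -se → *luweveense*.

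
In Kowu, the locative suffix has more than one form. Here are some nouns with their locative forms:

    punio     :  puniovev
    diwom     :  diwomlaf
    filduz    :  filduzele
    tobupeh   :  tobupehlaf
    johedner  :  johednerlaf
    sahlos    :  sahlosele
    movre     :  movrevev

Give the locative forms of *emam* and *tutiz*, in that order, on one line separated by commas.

The pattern is sibilance of the final sound: -ele when the stem ends in a sibilant (*filduz*, *sahlos*); -laf when the stem ends in a non-sibilant consonant (*diwom*, *tobupeh*, *johedner*); -vev when the stem ends in a vowel (*punio*, *movre*).
*emam*: final sound = /m/, a non-sibilant consonant → -laf → *emamlaf*.
Since the final sound of *tutiz* is /z/ (a sibilant), it takes -ele, giving *tutizele*.

emamlaf, tutizele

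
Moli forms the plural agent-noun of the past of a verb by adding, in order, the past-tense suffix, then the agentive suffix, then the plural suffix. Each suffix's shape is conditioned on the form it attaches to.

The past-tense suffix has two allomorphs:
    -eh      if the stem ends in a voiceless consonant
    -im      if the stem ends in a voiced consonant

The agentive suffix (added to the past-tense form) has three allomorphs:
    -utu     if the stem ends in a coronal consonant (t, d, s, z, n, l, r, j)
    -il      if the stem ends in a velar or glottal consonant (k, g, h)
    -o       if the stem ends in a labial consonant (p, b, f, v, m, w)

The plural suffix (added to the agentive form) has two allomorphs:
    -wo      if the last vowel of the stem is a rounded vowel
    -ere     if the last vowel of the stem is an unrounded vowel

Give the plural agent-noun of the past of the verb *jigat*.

The final consonant of *jigat* is /t/, which is voiceless, so the past-tense suffix is -eh, giving *jigateh*.
The past-tense form *jigateh*: final consonant = /h/, velar/glottal → -il → *jigatehil*.
The agentive form *jigatehil* — last vowel /i/ (an unrounded vowel) → -ere → *jigatehilere*.

jigatehilere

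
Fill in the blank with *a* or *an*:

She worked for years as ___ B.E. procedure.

a

The indefinite article is chosen by the initial *sound* of the following word, not its spelling.
The initialism *B.E.* is read letter by letter; the first letter, B, is pronounced /biː/, which begins with a consonant sound.
So the article is *a*: She worked for years as a B.E. procedure.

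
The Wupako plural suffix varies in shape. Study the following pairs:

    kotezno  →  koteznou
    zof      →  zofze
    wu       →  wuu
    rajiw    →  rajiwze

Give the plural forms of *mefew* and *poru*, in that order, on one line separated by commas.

The alternation tracks the final sound of the stem — -ze when the stem ends in a consonant (*zof*, *rajiw*); -u when the stem ends in a vowel (*kotezno*, *wu*).
*mefew* — final sound /w/ (a consonant) → -ze → *mefewze*.
The final sound of *poru* is /u/, which is a vowel, so the suffix is -u, giving *poruu*.

mefewze, poruu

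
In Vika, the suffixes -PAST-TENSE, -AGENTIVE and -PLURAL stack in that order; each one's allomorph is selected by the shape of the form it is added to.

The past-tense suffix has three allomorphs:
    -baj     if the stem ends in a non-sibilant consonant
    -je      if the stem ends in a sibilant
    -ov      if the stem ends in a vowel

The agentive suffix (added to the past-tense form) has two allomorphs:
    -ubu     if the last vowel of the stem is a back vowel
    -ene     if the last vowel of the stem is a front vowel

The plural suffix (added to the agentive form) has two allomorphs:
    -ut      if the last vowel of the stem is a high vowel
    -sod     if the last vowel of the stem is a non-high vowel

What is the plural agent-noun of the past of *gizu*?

gizuovubuut

*gizu*: final sound = /u/, a vowel → -ov → *gizuov*.
The past-tense form *gizuov*: last vowel = /o/, a back vowel → -ubu → *gizuovubu*.
Since the last vowel of the agentive form *gizuovubu* is /u/ (a high vowel), it takes -ut, giving *gizuovubuut*.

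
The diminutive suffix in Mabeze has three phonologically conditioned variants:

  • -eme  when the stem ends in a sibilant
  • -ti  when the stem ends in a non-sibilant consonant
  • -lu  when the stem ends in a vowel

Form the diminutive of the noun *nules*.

*nules*: final sound = /s/, a sibilant → -eme → *nuleseme*.

nuleseme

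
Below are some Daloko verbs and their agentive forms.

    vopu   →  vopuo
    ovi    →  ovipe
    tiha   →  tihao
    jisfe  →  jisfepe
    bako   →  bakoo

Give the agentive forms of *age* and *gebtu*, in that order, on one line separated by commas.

Looking at the last vowel of each stem: -pe when the last vowel of the stem is a front vowel (*ovi*, *jisfe*); -o when the last vowel of the stem is a back vowel (*vopu*, *tiha*, *bako*).
*age* — last vowel /e/ (a front vowel) → -pe → *agepe*.
*gebtu* — last vowel /u/ (a back vowel) → -o → *gebtuo*.

agepe, gebtuo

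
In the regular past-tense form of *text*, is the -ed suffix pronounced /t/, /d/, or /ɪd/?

/ɪd/

The stem *text* ends in /t/ or /d/.
The -ed suffix is realized as /ɪd/ after /t, d/; as /t/ after other voiceless consonants; and as /d/ after other voiced sounds.
So -ed on *text* is pronounced /ɪd/.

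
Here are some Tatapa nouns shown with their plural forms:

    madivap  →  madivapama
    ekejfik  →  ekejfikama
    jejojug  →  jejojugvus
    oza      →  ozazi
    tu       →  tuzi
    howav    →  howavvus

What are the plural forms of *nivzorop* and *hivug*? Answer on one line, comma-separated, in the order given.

The pattern is voicing of the final sound: -ama when the stem ends in a voiceless consonant (*madivap*, *ekejfik*); -vus when the stem ends in a voiced consonant (*jejojug*, *howav*); -zi when the stem ends in a vowel (*oza*, *tu*).
The final sound of *nivzorop* is /p/, which is a voiceless consonant, so the suffix is -ama, giving *nivzoropama*.
Since the final sound of *hivug* is /g/ (a voiced consonant), it takes -vus, giving *hivugvus*.

nivzoropama, hivugvus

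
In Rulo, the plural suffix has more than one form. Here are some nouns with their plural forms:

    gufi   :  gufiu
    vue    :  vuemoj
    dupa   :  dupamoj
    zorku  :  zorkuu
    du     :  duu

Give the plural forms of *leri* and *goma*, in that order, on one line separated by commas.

The pattern is height harmony: -u when the last vowel of the stem is a high vowel (*gufi*, *zorku*, *du*); -moj when the last vowel of the stem is a non-high vowel (*vue*, *dupa*).
The last vowel of *leri* is /i/, which is a high vowel, so the suffix is -u, giving *leriu*.
The last vowel of *goma* is /a/, which is a non-high vowel, so the suffix is -moj, giving *gomamoj*.

leriu, gomamoj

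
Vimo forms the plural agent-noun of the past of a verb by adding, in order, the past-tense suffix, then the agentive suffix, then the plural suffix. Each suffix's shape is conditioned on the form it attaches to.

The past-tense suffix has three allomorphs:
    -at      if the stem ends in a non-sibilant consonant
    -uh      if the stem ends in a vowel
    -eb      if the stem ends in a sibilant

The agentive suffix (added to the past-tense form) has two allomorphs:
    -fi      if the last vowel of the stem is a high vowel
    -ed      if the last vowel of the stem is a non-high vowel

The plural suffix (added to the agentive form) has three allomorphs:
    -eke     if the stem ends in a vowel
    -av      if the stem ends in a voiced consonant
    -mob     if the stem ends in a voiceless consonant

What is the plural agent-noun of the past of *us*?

Since the final sound of *us* is /s/ (a sibilant), it takes -eb, giving *useb*.
The past-tense form *useb*: last vowel = /e/, a non-high vowel → -ed → *usebed*.
The final sound of the agentive form *usebed* is /d/, which is a voiced consonant, so the plural suffix is -av, giving *usebedav*.

usebedav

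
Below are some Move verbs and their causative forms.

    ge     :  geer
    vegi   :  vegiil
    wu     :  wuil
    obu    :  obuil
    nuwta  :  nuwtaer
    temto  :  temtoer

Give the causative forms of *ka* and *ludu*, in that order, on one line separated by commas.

kaer, luduil

The suffix is conditioned by the last vowel: -il when the last vowel of the stem is a high vowel (*vegi*, *wu*, *obu*); -er when the last vowel of the stem is a non-high vowel (*ge*, *nuwta*, *temto*).
Since the last vowel of *ka* is /a/ (a non-high vowel), it takes -er, giving *kaer*.
*ludu*: last vowel = /u/, a high vowel → -il → *luduil*.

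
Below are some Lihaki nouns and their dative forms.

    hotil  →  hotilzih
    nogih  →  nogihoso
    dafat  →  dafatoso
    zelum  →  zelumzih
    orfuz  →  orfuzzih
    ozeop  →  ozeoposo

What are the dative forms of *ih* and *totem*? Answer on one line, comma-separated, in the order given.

The pattern is voicing of the final consonant: -oso when the stem ends in a voiceless consonant (*nogih*, *dafat*, *ozeop*); -zih when the stem ends in a voiced consonant (*hotil*, *zelum*, *orfuz*).
*ih* — final consonant /h/ (voiceless) → -oso → *ihoso*.
*totem*: final consonant = /m/, voiced → -zih → *totemzih*.

ihoso, totemzih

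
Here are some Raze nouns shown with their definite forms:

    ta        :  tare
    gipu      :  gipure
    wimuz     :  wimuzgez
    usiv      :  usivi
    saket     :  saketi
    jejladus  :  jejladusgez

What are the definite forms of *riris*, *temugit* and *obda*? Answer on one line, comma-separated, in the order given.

ririsgez, temugiti, obdare

The pattern is sibilance of the final sound: -gez when the stem ends in a sibilant (*wimuz*, *jejladus*); -i when the stem ends in a non-sibilant consonant (*usiv*, *saket*); -re when the stem ends in a vowel (*ta*, *gipu*).
*riris*: final sound = /s/, a sibilant → -gez → *ririsgez*.
The final sound of *temugit* is /t/, which is a non-sibilant consonant, so the suffix is -i, giving *temugiti*.
*obda*: final sound = /a/, a vowel → -re → *obdare*.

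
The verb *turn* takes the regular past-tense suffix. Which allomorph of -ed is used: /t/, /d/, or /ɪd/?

/d/

The stem *turn* ends in a voiced sound other than /d/.
The -ed suffix is realized as /ɪd/ after /t, d/; as /t/ after other voiceless consonants; and as /d/ after other voiced sounds.
So -ed on *turn* is pronounced /d/.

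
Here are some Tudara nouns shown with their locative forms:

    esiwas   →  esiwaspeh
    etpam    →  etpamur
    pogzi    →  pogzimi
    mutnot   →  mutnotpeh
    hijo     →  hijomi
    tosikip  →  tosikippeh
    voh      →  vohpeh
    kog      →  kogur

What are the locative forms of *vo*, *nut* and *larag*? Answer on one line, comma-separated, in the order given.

vomi, nutpeh, laragur

The suffix is conditioned by the final sound: -peh when the stem ends in a voiceless consonant (*esiwas*, *mutnot*, *tosikip*, *voh*); -ur when the stem ends in a voiced consonant (*etpam*, *kog*); -mi when the stem ends in a vowel (*pogzi*, *hijo*).
*vo*: final sound = /o/, a vowel → -mi → *vomi*.
*nut* — final sound /t/ (a voiceless consonant) → -peh → *nutpeh*.
*larag*: final sound = /g/, a voiced consonant → -ur → *laragur*.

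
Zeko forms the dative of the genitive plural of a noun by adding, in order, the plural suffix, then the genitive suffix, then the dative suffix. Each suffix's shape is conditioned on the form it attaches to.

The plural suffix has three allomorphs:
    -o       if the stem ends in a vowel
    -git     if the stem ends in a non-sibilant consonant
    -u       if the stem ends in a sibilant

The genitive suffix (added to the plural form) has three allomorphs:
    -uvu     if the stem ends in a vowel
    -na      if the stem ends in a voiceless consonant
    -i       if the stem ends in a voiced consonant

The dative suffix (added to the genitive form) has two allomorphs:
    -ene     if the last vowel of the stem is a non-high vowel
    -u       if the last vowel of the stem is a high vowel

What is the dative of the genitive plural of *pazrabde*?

pazrabdeouvuu

Since the final sound of *pazrabde* is /e/ (a vowel), it takes -o, giving *pazrabdeo*.
The plural form *pazrabdeo* — final sound /o/ (a vowel) → -uvu → *pazrabdeouvu*.
The genitive form *pazrabdeouvu* — last vowel /u/ (a high vowel) → -u → *pazrabdeouvuu*.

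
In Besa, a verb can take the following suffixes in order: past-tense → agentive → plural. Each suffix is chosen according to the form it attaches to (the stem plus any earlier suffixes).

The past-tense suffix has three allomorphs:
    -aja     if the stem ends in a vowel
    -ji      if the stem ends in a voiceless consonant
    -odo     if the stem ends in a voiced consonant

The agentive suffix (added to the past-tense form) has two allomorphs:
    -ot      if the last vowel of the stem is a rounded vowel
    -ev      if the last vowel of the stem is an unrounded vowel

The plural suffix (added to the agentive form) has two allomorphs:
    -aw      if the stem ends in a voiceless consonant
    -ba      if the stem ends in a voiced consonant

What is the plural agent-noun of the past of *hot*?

hotjievba

*hot* — final sound /t/ (a voiceless consonant) → -ji → *hotji*.
Since the last vowel of the past-tense form *hotji* is /i/ (an unrounded vowel), it takes -ev, giving *hotjiev*.
The final consonant of the agentive form *hotjiev* is /v/, which is voiced, so the plural suffix is -ba, giving *hotjievba*.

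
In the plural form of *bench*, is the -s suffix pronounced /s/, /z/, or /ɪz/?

The stem *bench* ends in a sibilant (/s, z, ʃ, ʒ, tʃ, dʒ/).
The plural suffix surfaces as /ɪz/ after sibilants, /s/ after other voiceless consonants, and /z/ after other voiced sounds.
So the plural -s on *bench* is pronounced /ɪz/.

/ɪz/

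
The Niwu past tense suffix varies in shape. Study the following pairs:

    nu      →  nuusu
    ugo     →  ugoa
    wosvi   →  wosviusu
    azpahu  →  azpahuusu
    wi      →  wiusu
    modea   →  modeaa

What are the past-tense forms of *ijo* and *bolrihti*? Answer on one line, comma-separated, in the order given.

ijoa, bolrihtiusu

The alternation tracks the last vowel of the stem — -usu when the last vowel of the stem is a high vowel (*nu*, *wosvi*, *azpahu*, *wi*); -a when the last vowel of the stem is a non-high vowel (*ugo*, *modea*).
Since the last vowel of *ijo* is /o/ (a non-high vowel), it takes -a, giving *ijoa*.
The last vowel of *bolrihti* is /i/, which is a high vowel, so the suffix is -usu, giving *bolrihtiusu*.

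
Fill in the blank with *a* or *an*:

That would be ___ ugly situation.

an

The indefinite article is chosen by the initial *sound* of the following word, not its spelling.
*ugly* begins with the sound /ʌ/ (u pronounced /ʌ/) — a vowel sound.
So the article is *an*: That would be an ugly situation.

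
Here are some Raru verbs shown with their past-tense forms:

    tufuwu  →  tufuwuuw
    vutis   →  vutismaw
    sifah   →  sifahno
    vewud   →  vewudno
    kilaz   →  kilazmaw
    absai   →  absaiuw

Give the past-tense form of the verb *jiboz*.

jibozmaw

The suffix is conditioned by the final sound: -maw when the stem ends in a sibilant (*vutis*, *kilaz*); -no when the stem ends in a non-sibilant consonant (*sifah*, *vewud*); -uw when the stem ends in a vowel (*tufuwu*, *absai*).
*jiboz*: final sound = /z/, a sibilant → -maw → *jibozmaw*.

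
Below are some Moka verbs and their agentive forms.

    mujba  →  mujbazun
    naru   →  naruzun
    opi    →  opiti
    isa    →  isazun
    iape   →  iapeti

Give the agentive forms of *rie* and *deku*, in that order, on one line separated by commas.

The pattern is front/back vowel harmony: -ti when the last vowel of the stem is a front vowel (*opi*, *iape*); -zun when the last vowel of the stem is a back vowel (*mujba*, *naru*, *isa*).
*rie* — last vowel /e/ (a front vowel) → -ti → *rieti*.
Since the last vowel of *deku* is /u/ (a back vowel), it takes -zun, giving *dekuzun*.

rieti, dekuzun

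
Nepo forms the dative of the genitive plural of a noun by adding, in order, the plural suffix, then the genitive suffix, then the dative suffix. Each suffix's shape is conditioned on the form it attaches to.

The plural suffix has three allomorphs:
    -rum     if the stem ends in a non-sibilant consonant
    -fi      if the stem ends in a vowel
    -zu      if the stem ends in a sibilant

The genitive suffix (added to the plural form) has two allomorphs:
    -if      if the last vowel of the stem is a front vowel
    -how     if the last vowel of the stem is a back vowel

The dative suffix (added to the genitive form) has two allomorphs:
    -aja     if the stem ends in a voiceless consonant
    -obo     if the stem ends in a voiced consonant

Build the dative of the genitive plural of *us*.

Since the final sound of *us* is /s/ (a sibilant), it takes -zu, giving *uszu*.
The plural form *uszu*: last vowel = /u/, a back vowel → -how → *uszuhow*.
Since the final consonant of the genitive form *uszuhow* is /w/ (voiced), it takes -obo, giving *uszuhowobo*.

uszuhowobo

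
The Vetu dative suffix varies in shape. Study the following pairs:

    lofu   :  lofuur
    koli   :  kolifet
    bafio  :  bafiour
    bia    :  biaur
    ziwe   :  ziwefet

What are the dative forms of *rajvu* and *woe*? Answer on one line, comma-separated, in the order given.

The alternation tracks the last vowel of the stem — -fet when the last vowel of the stem is a front vowel (*koli*, *ziwe*); -ur when the last vowel of the stem is a back vowel (*lofu*, *bafio*, *bia*).
*rajvu* — last vowel /u/ (a back vowel) → -ur → *rajvuur*.
The last vowel of *woe* is /e/, which is a front vowel, so the suffix is -fet, giving *woefet*.

rajvuur, woefet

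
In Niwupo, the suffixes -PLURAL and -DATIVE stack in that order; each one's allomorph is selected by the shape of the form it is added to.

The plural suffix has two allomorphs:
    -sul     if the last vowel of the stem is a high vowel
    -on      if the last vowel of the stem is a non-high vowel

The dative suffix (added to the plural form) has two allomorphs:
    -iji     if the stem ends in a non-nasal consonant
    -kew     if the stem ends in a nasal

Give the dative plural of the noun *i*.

The last vowel of *i* is /i/, which is a high vowel, so the plural suffix is -sul, giving *isul*.
The final consonant of the plural form *isul* is /l/, which is non-nasal, so the dative suffix is -iji, giving *isuliji*.

isuliji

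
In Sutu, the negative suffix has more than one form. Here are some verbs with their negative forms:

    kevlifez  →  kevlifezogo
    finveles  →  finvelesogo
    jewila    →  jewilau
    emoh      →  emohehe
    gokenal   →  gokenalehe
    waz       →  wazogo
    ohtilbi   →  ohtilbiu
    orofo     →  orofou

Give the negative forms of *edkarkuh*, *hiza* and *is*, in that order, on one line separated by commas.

The suffix is conditioned by the final sound: -ogo when the stem ends in a sibilant (*kevlifez*, *finveles*, *waz*); -ehe when the stem ends in a non-sibilant consonant (*emoh*, *gokenal*); -u when the stem ends in a vowel (*jewila*, *ohtilbi*, *orofo*).
*edkarkuh*: final sound = /h/, a non-sibilant consonant → -ehe → *edkarkuhehe*.
The final sound of *hiza* is /a/, which is a vowel, so the suffix is -u, giving *hizau*.
*is* — final sound /s/ (a sibilant) → -ogo → *isogo*.

edkarkuhehe, hizau, isogo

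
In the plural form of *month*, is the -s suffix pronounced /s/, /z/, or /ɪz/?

The stem *month* ends in a voiceless non-sibilant consonant.
The plural suffix surfaces as /ɪz/ after sibilants, /s/ after other voiceless consonants, and /z/ after other voiced sounds.
So the plural -s on *month* is pronounced /s/.

/s/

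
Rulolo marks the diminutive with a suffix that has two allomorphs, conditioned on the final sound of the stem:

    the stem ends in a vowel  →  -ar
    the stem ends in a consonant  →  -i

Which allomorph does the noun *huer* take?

Since the final sound of *huer* is /r/ (a consonant), it takes -i.

-i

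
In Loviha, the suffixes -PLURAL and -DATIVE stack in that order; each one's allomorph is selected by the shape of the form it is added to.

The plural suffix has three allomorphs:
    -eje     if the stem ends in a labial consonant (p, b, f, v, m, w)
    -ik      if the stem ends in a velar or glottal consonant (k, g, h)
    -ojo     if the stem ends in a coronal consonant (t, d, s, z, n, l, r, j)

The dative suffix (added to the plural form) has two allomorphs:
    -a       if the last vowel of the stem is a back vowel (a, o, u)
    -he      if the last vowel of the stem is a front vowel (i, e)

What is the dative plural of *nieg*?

niegikhe

The final consonant of *nieg* is /g/, which is velar/glottal, so the plural suffix is -ik, giving *niegik*.
The plural form *niegik*: last vowel = /i/, a front vowel → -he → *niegikhe*.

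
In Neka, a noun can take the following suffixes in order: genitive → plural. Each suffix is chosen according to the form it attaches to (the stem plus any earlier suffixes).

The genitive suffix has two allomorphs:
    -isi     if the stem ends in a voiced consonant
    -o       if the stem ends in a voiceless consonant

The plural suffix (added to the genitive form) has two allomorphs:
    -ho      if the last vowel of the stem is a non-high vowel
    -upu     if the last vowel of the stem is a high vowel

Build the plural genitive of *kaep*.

kaepoho

*kaep* — final consonant /p/ (voiceless) → -o → *kaepo*.
The genitive form *kaepo* — last vowel /o/ (a non-high vowel) → -ho → *kaepoho*.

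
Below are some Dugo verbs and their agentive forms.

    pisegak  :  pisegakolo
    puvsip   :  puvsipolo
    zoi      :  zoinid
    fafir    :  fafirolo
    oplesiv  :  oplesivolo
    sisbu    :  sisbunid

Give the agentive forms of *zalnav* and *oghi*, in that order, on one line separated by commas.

zalnavolo, oghinid

The pattern is consonant vs. vowel: -olo when the stem ends in a consonant (*pisegak*, *puvsip*, *fafir*, *oplesiv*); -nid when the stem ends in a vowel (*zoi*, *sisbu*).
*zalnav* — final sound /v/ (a consonant) → -olo → *zalnavolo*.
Since the final sound of *oghi* is /i/ (a vowel), it takes -nid, giving *oghinid*.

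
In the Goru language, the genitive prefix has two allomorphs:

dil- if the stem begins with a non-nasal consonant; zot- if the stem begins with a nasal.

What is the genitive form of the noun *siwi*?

dilsiwi

*siwi*: first consonant = /s/, non-nasal → dil- → *dilsiwi*.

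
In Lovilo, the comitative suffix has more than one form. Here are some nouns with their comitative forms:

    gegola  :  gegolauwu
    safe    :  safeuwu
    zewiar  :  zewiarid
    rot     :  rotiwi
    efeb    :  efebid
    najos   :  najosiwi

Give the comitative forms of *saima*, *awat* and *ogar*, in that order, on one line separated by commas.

The suffix is conditioned by the final sound: -iwi when the stem ends in a voiceless consonant (*rot*, *najos*); -id when the stem ends in a voiced consonant (*zewiar*, *efeb*); -uwu when the stem ends in a vowel (*gegola*, *safe*).
Since the final sound of *saima* is /a/ (a vowel), it takes -uwu, giving *saimauwu*.
*awat*: final sound = /t/, a voiceless consonant → -iwi → *awatiwi*.
Since the final sound of *ogar* is /r/ (a voiced consonant), it takes -id, giving *ogarid*.

saimauwu, awatiwi, ogarid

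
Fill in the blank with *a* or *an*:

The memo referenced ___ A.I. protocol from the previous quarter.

an

The indefinite article is chosen by the initial *sound* of the following word, not its spelling.
The initialism *A.I.* is read letter by letter; the first letter, A, is pronounced /eɪ/, which begins with a vowel sound.
So the article is *an*: The memo referenced an A.I. protocol from the previous quarter.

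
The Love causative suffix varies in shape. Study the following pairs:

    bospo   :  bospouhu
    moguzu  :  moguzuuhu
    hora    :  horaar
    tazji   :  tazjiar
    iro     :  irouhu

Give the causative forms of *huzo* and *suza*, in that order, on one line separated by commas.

The alternation tracks the last vowel of the stem — -uhu when the last vowel of the stem is a rounded vowel (*bospo*, *moguzu*, *iro*); -ar when the last vowel of the stem is an unrounded vowel (*hora*, *tazji*).
*huzo* — last vowel /o/ (a rounded vowel) → -uhu → *huzouhu*.
*suza*: last vowel = /a/, an unrounded vowel → -ar → *suzaar*.

huzouhu, suzaar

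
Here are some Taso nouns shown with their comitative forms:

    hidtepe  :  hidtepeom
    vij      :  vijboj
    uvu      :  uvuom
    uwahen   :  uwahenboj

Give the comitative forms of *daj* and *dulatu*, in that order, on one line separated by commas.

dajboj, dulatuom

Looking at the final sound of each stem: -boj when the stem ends in a consonant (*vij*, *uwahen*); -om when the stem ends in a vowel (*hidtepe*, *uvu*).
Since the final sound of *daj* is /j/ (a consonant), it takes -boj, giving *dajboj*.
Since the final sound of *dulatu* is /u/ (a vowel), it takes -om, giving *dulatuom*.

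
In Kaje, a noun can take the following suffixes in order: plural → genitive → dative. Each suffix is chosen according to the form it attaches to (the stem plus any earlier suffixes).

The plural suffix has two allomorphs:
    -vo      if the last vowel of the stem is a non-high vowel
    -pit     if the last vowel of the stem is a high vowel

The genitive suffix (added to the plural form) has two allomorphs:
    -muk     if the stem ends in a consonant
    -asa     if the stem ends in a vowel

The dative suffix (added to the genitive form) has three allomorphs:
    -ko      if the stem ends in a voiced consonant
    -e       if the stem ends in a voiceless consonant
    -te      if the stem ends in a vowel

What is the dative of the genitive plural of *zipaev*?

The last vowel of *zipaev* is /e/, which is a non-high vowel, so the plural suffix is -vo, giving *zipaevvo*.
The plural form *zipaevvo*: final sound = /o/, a vowel → -asa → *zipaevvoasa*.
The genitive form *zipaevvoasa*: final sound = /a/, a vowel → -te → *zipaevvoasate*.

zipaevvoasate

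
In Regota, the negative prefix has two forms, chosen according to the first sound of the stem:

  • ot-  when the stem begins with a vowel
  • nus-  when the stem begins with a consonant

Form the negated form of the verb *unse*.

otunse

The first sound of *unse* is /u/, which is a vowel, so the prefix is ot-, giving *otunse*.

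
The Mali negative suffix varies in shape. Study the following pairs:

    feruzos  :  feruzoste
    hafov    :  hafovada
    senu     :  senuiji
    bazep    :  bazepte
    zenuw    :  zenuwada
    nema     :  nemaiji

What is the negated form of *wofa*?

wofaiji

Looking at the final sound of each stem: -te when the stem ends in a voiceless consonant (*feruzos*, *bazep*); -ada when the stem ends in a voiced consonant (*hafov*, *zenuw*); -iji when the stem ends in a vowel (*senu*, *nema*).
The final sound of *wofa* is /a/, which is a vowel, so the suffix is -iji, giving *wofaiji*.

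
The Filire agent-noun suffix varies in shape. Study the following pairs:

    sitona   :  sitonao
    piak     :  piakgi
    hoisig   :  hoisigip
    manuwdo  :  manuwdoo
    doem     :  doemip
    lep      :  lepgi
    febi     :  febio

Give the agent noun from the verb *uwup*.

Looking at the final sound of each stem: -gi when the stem ends in a voiceless consonant (*piak*, *lep*); -ip when the stem ends in a voiced consonant (*hoisig*, *doem*); -o when the stem ends in a vowel (*sitona*, *manuwdo*, *febi*).
The final sound of *uwup* is /p/, which is a voiceless consonant, so the suffix is -gi, giving *uwupgi*.

uwupgi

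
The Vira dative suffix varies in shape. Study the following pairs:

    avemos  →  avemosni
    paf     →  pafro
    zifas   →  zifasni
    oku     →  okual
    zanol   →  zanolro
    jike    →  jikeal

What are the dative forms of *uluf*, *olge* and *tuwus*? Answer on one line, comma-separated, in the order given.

The pattern is sibilance of the final sound: -ni when the stem ends in a sibilant (*avemos*, *zifas*); -ro when the stem ends in a non-sibilant consonant (*paf*, *zanol*); -al when the stem ends in a vowel (*oku*, *jike*).
*uluf*: final sound = /f/, a non-sibilant consonant → -ro → *ulufro*.
*olge* — final sound /e/ (a vowel) → -al → *olgeal*.
*tuwus*: final sound = /s/, a sibilant → -ni → *tuwusni*.

ulufro, olgeal, tuwusni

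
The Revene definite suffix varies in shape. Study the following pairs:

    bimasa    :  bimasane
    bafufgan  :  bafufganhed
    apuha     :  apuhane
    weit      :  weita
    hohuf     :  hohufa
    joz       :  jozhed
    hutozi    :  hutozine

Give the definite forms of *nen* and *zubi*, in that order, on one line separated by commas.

nenhed, zubine

The alternation tracks the final sound of the stem — -a when the stem ends in a voiceless consonant (*weit*, *hohuf*); -hed when the stem ends in a voiced consonant (*bafufgan*, *joz*); -ne when the stem ends in a vowel (*bimasa*, *apuha*, *hutozi*).
The final sound of *nen* is /n/, which is a voiced consonant, so the suffix is -hed, giving *nenhed*.
Since the final sound of *zubi* is /i/ (a vowel), it takes -ne, giving *zubine*.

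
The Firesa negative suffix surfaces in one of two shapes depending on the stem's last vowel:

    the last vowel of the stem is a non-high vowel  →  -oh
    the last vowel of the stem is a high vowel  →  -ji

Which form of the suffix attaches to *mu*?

-ji

Since the last vowel of *mu* is /u/ (a high vowel), it takes -ji.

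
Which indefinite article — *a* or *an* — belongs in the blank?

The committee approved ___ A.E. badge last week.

The indefinite article is chosen by the initial *sound* of the following word, not its spelling.
The initialism *A.E.* is read letter by letter; the first letter, A, is pronounced /eɪ/, which begins with a vowel sound.
So the article is *an*: The committee approved an A.E. badge last week.

an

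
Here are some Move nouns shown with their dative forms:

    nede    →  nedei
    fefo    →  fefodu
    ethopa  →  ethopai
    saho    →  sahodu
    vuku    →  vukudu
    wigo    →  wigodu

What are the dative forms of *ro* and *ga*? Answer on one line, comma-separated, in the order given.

The alternation tracks the last vowel of the stem — -du when the last vowel of the stem is a rounded vowel (*fefo*, *saho*, *vuku*, *wigo*); -i when the last vowel of the stem is an unrounded vowel (*nede*, *ethopa*).
*ro* — last vowel /o/ (a rounded vowel) → -du → *rodu*.
*ga* — last vowel /a/ (an unrounded vowel) → -i → *gai*.

rodu, gai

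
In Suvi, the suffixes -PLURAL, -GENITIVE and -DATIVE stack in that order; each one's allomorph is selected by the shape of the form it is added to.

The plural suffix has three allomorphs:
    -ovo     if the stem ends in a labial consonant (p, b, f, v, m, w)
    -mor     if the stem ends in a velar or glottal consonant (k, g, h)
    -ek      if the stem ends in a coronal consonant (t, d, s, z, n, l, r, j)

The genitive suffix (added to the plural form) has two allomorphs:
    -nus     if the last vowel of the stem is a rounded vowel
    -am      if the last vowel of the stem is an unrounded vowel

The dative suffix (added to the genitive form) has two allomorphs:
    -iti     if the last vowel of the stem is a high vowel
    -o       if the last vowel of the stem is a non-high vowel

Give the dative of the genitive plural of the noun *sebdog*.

*sebdog*: final consonant = /g/, velar/glottal → -mor → *sebdogmor*.
The last vowel of the plural form *sebdogmor* is /o/, which is a rounded vowel, so the genitive suffix is -nus, giving *sebdogmornus*.
The last vowel of the genitive form *sebdogmornus* is /u/, which is a high vowel, so the dative suffix is -iti, giving *sebdogmornusiti*.

sebdogmornusiti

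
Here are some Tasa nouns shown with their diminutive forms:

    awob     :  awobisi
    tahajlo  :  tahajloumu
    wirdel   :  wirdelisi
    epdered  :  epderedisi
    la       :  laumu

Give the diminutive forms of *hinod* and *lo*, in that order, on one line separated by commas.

The pattern is consonant vs. vowel: -isi when the stem ends in a consonant (*awob*, *wirdel*, *epdered*); -umu when the stem ends in a vowel (*tahajlo*, *la*).
*hinod* — final sound /d/ (a consonant) → -isi → *hinodisi*.
Since the final sound of *lo* is /o/ (a vowel), it takes -umu, giving *loumu*.

hinodisi, loumu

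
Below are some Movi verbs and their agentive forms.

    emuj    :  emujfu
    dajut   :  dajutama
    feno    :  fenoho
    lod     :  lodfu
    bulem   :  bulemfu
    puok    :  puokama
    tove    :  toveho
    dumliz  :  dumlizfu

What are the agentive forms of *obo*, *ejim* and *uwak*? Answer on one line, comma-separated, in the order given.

Looking at the final sound of each stem: -ama when the stem ends in a voiceless consonant (*dajut*, *puok*); -fu when the stem ends in a voiced consonant (*emuj*, *lod*, *bulem*, *dumliz*); -ho when the stem ends in a vowel (*feno*, *tove*).
The final sound of *obo* is /o/, which is a vowel, so the suffix is -ho, giving *oboho*.
The final sound of *ejim* is /m/, which is a voiced consonant, so the suffix is -fu, giving *ejimfu*.
*uwak*: final sound = /k/, a voiceless consonant → -ama → *uwakama*.

oboho, ejimfu, uwakama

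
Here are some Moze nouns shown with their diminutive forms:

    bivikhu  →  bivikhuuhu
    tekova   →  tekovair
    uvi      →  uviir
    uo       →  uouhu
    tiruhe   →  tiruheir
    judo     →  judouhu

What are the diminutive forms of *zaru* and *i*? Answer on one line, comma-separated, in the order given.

The suffix is conditioned by the last vowel: -uhu when the last vowel of the stem is a rounded vowel (*bivikhu*, *uo*, *judo*); -ir when the last vowel of the stem is an unrounded vowel (*tekova*, *uvi*, *tiruhe*).
Since the last vowel of *zaru* is /u/ (a rounded vowel), it takes -uhu, giving *zaruuhu*.
Since the last vowel of *i* is /i/ (an unrounded vowel), it takes -ir, giving *iir*.

zaruuhu, iir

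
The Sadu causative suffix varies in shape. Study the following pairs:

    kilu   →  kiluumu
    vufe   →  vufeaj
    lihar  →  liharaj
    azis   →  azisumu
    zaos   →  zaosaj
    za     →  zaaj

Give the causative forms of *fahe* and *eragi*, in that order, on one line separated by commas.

faheaj, eragiumu

The pattern is height harmony: -umu when the last vowel of the stem is a high vowel (*kilu*, *azis*); -aj when the last vowel of the stem is a non-high vowel (*vufe*, *lihar*, *zaos*, *za*).
Since the last vowel of *fahe* is /e/ (a non-high vowel), it takes -aj, giving *faheaj*.
*eragi*: last vowel = /i/, a high vowel → -umu → *eragiumu*.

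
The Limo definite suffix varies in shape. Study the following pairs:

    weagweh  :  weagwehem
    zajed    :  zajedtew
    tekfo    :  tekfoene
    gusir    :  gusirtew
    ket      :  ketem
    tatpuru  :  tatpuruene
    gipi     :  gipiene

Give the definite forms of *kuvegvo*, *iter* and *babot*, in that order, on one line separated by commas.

kuvegvoene, itertew, babotem

The suffix is conditioned by the final sound: -em when the stem ends in a voiceless consonant (*weagweh*, *ket*); -tew when the stem ends in a voiced consonant (*zajed*, *gusir*); -ene when the stem ends in a vowel (*tekfo*, *tatpuru*, *gipi*).
The final sound of *kuvegvo* is /o/, which is a vowel, so the suffix is -ene, giving *kuvegvoene*.
Since the final sound of *iter* is /r/ (a voiced consonant), it takes -tew, giving *itertew*.
The final sound of *babot* is /t/, which is a voiceless consonant, so the suffix is -em, giving *babotem*.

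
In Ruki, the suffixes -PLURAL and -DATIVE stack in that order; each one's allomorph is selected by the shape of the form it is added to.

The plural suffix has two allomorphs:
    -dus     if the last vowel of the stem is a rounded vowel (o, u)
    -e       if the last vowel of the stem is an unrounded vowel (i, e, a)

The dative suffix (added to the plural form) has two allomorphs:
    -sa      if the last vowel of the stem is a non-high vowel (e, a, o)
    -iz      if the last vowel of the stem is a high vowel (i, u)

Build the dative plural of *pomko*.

pomkodusiz

The last vowel of *pomko* is /o/, which is a rounded vowel, so the plural suffix is -dus, giving *pomkodus*.
The last vowel of the plural form *pomkodus* is /u/, which is a high vowel, so the dative suffix is -iz, giving *pomkodusiz*.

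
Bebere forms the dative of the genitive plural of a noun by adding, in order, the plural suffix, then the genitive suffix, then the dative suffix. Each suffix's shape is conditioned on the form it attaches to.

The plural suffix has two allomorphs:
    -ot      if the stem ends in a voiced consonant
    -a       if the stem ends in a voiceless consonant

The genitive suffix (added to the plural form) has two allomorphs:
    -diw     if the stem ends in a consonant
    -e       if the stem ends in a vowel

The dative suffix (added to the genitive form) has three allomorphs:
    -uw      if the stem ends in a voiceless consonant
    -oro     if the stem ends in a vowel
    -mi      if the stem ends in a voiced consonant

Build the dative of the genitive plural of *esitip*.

esitipaeoro

The final consonant of *esitip* is /p/, which is voiceless, so the plural suffix is -a, giving *esitipa*.
Since the final sound of the plural form *esitipa* is /a/ (a vowel), it takes -e, giving *esitipae*.
The genitive form *esitipae* — final sound /e/ (a vowel) → -oro → *esitipaeoro*.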